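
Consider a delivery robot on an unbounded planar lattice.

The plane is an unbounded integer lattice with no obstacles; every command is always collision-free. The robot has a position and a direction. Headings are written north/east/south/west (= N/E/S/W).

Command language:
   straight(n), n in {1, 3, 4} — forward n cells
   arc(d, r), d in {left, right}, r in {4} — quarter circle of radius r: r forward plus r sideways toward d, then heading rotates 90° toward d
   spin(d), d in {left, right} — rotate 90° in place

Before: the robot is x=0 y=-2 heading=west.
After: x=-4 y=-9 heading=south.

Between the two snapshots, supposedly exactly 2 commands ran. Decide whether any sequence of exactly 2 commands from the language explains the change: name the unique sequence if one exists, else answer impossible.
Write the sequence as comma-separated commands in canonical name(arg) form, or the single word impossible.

arc(left, 4), straight(3)

key: order matters: swapping arc(left, 4) and straight(3) lands elsewhere
start: x=0 y=-2 heading=west
step 1 (arc(left, 4)): x=-4 y=-6 heading=south
step 2 (straight(3)): x=-4 y=-9 heading=south
no other 2-command option fits: unique.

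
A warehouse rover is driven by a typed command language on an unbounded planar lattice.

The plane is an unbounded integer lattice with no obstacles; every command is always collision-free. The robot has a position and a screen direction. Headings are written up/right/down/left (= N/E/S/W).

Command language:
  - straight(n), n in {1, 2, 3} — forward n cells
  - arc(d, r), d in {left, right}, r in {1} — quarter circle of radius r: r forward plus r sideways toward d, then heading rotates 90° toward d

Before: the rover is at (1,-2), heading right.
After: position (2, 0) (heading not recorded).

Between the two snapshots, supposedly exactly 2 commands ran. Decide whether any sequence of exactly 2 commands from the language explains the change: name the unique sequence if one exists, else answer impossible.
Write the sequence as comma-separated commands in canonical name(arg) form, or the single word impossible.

arc(left, 1), straight(1)

key: running straight(1) before arc(left, 1) would end elsewhere — order is forced
begin: at (1,-2), heading right
step 1 (arc(left, 1)): at (2,-1), heading up
step 2 (straight(1)): at (2,0), heading up
all 25 alternatives checked — unique.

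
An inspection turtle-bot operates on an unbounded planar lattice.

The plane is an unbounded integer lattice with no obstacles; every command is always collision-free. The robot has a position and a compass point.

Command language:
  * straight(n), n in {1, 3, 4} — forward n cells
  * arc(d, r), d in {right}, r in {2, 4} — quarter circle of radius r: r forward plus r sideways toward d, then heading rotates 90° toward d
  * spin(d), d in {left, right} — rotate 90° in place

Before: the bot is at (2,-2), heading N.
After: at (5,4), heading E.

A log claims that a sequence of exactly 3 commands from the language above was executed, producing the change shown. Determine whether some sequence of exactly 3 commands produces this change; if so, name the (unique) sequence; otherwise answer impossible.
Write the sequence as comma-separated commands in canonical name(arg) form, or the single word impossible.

straight(4), arc(right, 2), straight(1)

key: running straight(1) before straight(4) would end elsewhere — order is forced
start: at (2,-2), heading N
t=1 straight(4) ⇒ at (2,2), heading N
t=2 arc(right, 2) ⇒ at (4,4), heading E
t=3 straight(1) ⇒ at (5,4), heading E
no other 3-command option fits: unique.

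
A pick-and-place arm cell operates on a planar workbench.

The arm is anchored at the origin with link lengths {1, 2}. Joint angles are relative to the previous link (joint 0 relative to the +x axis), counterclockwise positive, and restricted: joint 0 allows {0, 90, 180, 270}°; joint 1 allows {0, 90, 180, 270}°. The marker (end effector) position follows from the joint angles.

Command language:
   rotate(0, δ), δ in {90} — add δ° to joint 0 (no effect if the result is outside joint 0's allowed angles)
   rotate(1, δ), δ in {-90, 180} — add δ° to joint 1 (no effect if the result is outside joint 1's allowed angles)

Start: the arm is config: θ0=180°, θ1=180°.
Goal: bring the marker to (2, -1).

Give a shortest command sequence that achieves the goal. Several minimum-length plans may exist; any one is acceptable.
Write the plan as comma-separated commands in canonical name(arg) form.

t0: config: θ0=180°, θ1=180°
[1] after rotate(1, -90): config: θ0=180°, θ1=90°
[2] after rotate(0, 90): config: θ0=270°, θ1=90°
minimal: 2 command(s), checked below 2.

rotate(1, -90), rotate(0, 90)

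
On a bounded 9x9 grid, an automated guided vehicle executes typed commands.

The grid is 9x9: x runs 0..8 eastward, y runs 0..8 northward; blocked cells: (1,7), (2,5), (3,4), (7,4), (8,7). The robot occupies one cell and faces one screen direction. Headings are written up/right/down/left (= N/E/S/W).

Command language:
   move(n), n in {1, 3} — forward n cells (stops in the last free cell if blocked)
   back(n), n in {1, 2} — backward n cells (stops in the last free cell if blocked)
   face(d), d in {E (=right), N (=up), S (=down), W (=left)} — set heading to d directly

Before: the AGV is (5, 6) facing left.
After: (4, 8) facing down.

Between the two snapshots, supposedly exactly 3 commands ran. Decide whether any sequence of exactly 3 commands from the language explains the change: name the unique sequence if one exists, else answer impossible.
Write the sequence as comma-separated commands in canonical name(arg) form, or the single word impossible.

key: position moved to (4,8) AND the heading swung to S — translation plus rotation needed
from: (5, 6) facing left
step 1 (move(1)): (4, 6) facing left
step 2 (face(S)): (4, 6) facing down
step 3 (back(2)): (4, 8) facing down
no rival 3-sequence matches.

move(1), face(S), back(2)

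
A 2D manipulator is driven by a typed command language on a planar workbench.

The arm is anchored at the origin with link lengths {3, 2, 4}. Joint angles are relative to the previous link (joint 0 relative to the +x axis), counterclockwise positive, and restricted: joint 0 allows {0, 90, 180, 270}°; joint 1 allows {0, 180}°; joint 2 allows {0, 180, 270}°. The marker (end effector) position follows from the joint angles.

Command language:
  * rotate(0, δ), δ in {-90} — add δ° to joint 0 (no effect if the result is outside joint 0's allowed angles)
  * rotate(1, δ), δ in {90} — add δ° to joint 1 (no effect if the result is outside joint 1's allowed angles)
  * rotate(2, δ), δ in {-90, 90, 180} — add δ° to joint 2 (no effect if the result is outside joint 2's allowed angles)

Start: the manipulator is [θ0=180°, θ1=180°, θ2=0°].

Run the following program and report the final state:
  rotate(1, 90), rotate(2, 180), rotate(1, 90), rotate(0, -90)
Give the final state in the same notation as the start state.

start: [θ0=180°, θ1=180°, θ2=0°]
1. rotate(1, 90) → [θ0=180°, θ1=180°, θ2=0°]
2. rotate(2, 180) → [θ0=180°, θ1=180°, θ2=180°]
3. rotate(1, 90) → [θ0=180°, θ1=180°, θ2=180°]
4. rotate(0, -90) → [θ0=90°, θ1=180°, θ2=180°]

[θ0=90°, θ1=180°, θ2=180°]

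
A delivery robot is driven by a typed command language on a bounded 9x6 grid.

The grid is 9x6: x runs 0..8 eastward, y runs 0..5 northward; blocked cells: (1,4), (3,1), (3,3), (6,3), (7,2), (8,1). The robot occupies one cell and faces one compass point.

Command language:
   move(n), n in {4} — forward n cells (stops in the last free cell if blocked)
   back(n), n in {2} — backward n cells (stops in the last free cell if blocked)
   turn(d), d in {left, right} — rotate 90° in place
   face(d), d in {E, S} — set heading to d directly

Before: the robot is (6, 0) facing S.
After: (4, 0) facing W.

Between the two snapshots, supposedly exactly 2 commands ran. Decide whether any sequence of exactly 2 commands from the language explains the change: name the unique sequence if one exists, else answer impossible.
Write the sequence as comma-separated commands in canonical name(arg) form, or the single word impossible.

impossible

checked all 2-command options: none fits.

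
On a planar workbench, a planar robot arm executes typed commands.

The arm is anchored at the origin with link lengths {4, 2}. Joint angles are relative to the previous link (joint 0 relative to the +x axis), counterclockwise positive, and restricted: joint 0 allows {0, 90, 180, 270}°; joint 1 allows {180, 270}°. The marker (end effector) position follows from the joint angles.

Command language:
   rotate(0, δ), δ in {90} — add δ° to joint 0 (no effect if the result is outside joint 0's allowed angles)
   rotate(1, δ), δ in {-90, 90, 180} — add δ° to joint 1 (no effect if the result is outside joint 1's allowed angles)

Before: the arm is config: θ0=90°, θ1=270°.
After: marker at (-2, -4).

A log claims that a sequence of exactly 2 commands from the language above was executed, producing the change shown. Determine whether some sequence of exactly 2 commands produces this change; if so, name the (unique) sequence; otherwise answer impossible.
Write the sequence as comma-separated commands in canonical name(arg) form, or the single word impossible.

from: config: θ0=90°, θ1=270°
[1] after rotate(0, 90): config: θ0=180°, θ1=270°
[2] after rotate(0, 90): config: θ0=270°, θ1=270°
uniquely the one of 16 2-step routes that fits.

rotate(0, 90), rotate(0, 90)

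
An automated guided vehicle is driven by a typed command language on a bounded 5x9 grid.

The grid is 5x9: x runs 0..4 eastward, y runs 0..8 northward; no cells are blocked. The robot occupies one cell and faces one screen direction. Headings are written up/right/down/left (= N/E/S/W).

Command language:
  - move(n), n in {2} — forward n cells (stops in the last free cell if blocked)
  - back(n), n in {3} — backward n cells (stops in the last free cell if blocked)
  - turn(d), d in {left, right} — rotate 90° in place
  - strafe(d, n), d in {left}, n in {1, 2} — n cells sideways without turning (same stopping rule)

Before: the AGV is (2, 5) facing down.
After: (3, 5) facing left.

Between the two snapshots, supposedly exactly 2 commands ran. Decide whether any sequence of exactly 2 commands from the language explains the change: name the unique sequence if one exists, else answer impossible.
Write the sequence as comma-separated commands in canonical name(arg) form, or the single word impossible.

strafe(left, 1), turn(right)

key: position moved to (3,5) AND the heading swung to W — translation plus rotation needed
begin: (2, 5) facing down
t=1 strafe(left, 1) ⇒ (3, 5) facing down
t=2 turn(right) ⇒ (3, 5) facing left
no other 2-command option fits: unique.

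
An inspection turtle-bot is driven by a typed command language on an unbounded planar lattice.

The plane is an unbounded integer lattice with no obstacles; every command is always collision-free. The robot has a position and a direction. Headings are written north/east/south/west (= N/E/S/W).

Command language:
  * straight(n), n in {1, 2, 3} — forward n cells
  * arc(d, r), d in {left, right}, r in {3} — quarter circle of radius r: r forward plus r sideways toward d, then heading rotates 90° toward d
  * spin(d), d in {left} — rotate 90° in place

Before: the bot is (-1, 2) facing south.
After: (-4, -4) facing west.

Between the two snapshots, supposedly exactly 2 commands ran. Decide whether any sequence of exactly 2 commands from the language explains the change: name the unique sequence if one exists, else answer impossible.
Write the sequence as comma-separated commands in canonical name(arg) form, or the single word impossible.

key: position moved to (-4,-4) AND the heading swung to W — translation plus rotation needed
initial: (-1, 2) facing south
t=1 straight(3) ⇒ (-1, -1) facing south
t=2 arc(right, 3) ⇒ (-4, -4) facing west
no other 2-command option fits: unique.

straight(3), arc(right, 3)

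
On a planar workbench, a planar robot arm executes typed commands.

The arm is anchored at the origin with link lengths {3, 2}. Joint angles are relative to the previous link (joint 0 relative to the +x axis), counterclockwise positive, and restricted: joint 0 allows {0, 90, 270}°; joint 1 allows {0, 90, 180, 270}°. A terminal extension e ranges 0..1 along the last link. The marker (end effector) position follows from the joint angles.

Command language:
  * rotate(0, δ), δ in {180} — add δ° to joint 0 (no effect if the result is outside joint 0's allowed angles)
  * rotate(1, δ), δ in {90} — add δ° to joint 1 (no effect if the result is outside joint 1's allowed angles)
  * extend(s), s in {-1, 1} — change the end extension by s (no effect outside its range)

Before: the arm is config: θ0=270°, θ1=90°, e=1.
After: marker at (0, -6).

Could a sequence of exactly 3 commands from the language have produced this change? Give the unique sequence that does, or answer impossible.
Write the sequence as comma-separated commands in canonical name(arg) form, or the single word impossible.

rotate(1, 90), rotate(1, 90), rotate(1, 90)

begin: config: θ0=270°, θ1=90°, e=1
t=1 rotate(1, 90) ⇒ config: θ0=270°, θ1=180°, e=1
t=2 rotate(1, 90) ⇒ config: θ0=270°, θ1=270°, e=1
t=3 rotate(1, 90) ⇒ config: θ0=270°, θ1=0°, e=1
all 64 alternatives checked — unique.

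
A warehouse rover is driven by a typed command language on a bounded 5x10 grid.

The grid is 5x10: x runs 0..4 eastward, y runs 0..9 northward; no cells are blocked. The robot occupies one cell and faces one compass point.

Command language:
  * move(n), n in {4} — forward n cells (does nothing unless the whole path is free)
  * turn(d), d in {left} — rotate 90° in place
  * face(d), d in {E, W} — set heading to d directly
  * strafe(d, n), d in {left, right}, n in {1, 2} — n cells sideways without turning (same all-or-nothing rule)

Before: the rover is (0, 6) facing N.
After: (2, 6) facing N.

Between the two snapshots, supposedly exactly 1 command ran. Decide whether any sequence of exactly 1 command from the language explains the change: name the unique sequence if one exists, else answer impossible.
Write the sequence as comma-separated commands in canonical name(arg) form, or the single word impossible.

strafe(right, 2)

key: heading stays N — the single command does not turn
from: (0, 6) facing N
[1] after strafe(right, 2): (2, 6) facing N
no other 1-command option fits: unique.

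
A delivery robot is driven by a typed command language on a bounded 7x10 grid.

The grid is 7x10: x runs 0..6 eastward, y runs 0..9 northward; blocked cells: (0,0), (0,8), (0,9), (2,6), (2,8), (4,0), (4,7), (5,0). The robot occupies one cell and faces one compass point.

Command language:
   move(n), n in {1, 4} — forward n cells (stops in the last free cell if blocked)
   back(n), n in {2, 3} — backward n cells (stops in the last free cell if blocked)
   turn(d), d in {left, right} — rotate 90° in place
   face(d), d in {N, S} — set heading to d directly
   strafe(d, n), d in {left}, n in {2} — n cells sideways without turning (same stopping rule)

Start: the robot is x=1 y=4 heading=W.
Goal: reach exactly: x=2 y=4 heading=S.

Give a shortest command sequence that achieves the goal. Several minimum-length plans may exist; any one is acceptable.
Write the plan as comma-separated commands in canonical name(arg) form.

back(2), move(1), turn(left)

begin: x=1 y=4 heading=W
t=1 back(2) ⇒ x=3 y=4 heading=W
t=2 move(1) ⇒ x=2 y=4 heading=W
t=3 turn(left) ⇒ x=2 y=4 heading=S
shorter routes all fall short; 3 is best.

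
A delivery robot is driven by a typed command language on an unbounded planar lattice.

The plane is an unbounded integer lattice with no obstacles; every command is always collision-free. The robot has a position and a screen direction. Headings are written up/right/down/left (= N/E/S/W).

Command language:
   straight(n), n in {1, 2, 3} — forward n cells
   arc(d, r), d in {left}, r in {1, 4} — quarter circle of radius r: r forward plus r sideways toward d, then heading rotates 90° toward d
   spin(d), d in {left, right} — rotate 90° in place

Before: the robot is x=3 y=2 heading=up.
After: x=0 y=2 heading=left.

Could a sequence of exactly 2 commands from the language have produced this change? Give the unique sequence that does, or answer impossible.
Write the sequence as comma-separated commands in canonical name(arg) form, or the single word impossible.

key: running straight(3) before spin(left) would end elsewhere — order is forced
from: x=3 y=2 heading=up
1. spin(left) → x=3 y=2 heading=left
2. straight(3) → x=0 y=2 heading=left
no other 2-command option fits: unique.

spin(left), straight(3)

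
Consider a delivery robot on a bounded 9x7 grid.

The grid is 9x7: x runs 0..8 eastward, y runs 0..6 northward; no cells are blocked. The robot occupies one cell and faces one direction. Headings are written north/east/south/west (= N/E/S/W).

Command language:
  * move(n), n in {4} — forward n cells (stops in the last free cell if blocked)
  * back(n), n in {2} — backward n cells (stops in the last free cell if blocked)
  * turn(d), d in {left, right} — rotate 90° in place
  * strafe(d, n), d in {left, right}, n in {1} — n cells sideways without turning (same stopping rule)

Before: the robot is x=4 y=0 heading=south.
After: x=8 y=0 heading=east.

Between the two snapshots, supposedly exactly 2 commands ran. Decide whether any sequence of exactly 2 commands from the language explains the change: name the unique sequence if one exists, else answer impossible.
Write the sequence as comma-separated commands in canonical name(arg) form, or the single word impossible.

turn(left), move(4)

key: order matters: swapping turn(left) and move(4) lands elsewhere
t0: x=4 y=0 heading=south
step 1 (turn(left)): x=4 y=0 heading=east
step 2 (move(4)): x=8 y=0 heading=east
no rival 2-sequence matches.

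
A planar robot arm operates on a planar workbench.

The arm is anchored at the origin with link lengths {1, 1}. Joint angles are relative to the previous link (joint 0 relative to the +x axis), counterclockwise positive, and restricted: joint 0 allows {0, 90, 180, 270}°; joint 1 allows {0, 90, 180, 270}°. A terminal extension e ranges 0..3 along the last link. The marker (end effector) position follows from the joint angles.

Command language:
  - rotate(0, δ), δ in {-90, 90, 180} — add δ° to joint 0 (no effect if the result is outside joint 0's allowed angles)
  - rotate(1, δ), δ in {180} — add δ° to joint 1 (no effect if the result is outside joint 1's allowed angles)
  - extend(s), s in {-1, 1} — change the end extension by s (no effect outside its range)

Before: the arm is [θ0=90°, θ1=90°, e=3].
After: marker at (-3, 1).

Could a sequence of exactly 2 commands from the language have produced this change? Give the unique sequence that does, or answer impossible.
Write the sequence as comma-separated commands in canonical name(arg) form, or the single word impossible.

extend(1), extend(-1)

key: running extend(-1) before extend(1) would end elsewhere — order is forced
start: [θ0=90°, θ1=90°, e=3]
[1] after extend(1): [θ0=90°, θ1=90°, e=3]
[2] after extend(-1): [θ0=90°, θ1=90°, e=2]
uniquely the one of 36 2-step routes that fits.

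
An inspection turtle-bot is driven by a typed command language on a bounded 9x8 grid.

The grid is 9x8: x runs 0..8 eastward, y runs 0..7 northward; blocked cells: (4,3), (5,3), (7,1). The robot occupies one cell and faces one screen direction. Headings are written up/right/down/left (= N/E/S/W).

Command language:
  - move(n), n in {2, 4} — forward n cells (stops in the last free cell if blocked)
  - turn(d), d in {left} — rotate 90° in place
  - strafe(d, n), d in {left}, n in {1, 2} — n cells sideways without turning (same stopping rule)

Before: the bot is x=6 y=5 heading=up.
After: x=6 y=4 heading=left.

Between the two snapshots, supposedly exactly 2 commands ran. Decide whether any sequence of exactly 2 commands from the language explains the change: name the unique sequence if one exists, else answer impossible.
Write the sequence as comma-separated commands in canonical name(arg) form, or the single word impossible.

key: cell and facing (now W) both changed — the 2 commands mix motion and turning
initial: x=6 y=5 heading=up
step 1 (turn(left)): x=6 y=5 heading=left
step 2 (strafe(left, 1)): x=6 y=4 heading=left
no rival 2-sequence matches.

turn(left), strafe(left, 1)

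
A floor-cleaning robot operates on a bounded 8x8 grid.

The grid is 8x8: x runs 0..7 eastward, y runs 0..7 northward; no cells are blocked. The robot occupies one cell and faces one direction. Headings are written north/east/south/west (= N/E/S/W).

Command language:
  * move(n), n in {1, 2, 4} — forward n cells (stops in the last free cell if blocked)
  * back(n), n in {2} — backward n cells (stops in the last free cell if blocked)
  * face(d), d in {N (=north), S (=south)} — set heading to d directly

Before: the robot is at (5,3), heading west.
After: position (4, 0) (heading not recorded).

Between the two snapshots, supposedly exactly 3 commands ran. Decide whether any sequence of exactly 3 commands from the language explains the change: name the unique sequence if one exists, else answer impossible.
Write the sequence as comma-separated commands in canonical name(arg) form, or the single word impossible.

move(1), face(S), move(4)

key: running move(4) before move(1) would end elsewhere — order is forced
begin: at (5,3), heading west
[1] after move(1): at (4,3), heading west
[2] after face(S): at (4,3), heading south
[3] after move(4): at (4,0), heading south
all 216 alternatives checked — unique.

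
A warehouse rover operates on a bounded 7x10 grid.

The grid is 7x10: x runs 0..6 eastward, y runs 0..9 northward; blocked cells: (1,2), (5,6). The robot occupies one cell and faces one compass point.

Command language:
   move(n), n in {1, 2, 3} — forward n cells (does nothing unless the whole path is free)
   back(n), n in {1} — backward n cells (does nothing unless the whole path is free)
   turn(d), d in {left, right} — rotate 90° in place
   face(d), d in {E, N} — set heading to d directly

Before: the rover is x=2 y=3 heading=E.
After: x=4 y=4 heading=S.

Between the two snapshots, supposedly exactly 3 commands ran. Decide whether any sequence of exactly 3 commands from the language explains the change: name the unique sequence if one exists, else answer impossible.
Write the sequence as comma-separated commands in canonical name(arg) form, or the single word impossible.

move(2), turn(right), back(1)

key: position moved to (4,4) AND the heading swung to S — translation plus rotation needed
start: x=2 y=3 heading=E
step 1 (move(2)): x=4 y=3 heading=E
step 2 (turn(right)): x=4 y=3 heading=S
step 3 (back(1)): x=4 y=4 heading=S
no other 3-command option fits: unique.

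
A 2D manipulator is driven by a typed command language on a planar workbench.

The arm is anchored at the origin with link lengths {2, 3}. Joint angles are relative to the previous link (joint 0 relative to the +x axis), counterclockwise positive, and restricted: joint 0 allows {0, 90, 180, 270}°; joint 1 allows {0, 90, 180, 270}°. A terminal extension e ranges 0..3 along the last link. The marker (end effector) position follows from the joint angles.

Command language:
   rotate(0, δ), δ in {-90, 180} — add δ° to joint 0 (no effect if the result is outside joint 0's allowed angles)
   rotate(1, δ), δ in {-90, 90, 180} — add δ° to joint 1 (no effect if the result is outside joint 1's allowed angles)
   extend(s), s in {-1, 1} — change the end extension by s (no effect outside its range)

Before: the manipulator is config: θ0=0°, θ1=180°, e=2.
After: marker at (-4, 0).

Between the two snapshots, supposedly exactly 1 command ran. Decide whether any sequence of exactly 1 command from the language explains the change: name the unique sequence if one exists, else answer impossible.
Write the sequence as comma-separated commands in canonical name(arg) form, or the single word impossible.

initial: config: θ0=0°, θ1=180°, e=2
[1] after extend(1): config: θ0=0°, θ1=180°, e=3
no other 1-command option fits: unique.

extend(1)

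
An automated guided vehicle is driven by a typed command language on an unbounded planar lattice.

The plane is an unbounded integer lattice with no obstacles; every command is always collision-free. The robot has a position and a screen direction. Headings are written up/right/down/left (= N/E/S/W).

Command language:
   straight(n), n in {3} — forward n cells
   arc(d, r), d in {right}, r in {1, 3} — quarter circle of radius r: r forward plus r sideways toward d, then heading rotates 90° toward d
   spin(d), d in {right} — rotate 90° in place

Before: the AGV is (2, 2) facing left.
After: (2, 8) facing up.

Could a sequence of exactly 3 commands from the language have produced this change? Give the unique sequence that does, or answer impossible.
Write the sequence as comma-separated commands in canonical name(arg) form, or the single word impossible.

spin(right), straight(3), straight(3)

key: order matters: swapping spin(right) and straight(3) lands elsewhere
initial: (2, 2) facing left
step 1 (spin(right)): (2, 2) facing up
step 2 (straight(3)): (2, 5) facing up
step 3 (straight(3)): (2, 8) facing up
all 64 alternatives checked — unique.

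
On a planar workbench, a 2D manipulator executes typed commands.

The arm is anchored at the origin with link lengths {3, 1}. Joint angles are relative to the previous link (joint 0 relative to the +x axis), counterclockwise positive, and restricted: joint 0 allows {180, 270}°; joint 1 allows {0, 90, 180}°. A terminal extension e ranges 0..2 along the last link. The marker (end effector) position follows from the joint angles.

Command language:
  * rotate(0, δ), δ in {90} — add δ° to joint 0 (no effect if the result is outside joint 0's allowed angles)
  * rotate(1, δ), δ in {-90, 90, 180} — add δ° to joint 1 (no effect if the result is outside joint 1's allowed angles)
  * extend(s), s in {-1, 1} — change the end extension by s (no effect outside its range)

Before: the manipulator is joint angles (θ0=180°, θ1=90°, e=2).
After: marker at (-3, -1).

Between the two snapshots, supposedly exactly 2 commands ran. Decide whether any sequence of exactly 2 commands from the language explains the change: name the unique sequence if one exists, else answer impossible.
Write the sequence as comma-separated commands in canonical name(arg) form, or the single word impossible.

extend(-1), extend(-1)

t0: joint angles (θ0=180°, θ1=90°, e=2)
t=1 extend(-1) ⇒ joint angles (θ0=180°, θ1=90°, e=1)
t=2 extend(-1) ⇒ joint angles (θ0=180°, θ1=90°, e=0)
no rival 2-sequence matches.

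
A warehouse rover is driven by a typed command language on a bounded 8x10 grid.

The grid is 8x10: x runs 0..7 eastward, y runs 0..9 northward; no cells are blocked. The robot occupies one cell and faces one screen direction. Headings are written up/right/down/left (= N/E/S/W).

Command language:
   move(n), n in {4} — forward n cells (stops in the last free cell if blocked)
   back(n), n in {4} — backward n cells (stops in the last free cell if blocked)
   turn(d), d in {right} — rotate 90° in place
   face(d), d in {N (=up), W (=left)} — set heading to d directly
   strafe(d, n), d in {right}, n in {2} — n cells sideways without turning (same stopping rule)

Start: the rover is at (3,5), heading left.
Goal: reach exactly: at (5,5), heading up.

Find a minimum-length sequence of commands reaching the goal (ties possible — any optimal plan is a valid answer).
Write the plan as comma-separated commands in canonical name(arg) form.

initial: at (3,5), heading left
[1] after turn(right): at (3,5), heading up
[2] after strafe(right, 2): at (5,5), heading up
nothing shorter than 2 reaches the goal.

turn(right), strafe(right, 2)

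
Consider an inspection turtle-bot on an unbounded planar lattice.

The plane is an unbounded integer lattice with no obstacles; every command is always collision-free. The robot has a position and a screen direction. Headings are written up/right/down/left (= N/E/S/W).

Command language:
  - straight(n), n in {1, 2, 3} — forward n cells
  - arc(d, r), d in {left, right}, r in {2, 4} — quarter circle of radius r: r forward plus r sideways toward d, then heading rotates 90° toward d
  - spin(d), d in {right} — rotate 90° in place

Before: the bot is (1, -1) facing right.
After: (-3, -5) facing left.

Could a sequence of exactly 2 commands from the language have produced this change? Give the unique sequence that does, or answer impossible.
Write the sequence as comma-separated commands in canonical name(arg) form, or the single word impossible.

spin(right), arc(right, 4)

key: order matters: swapping spin(right) and arc(right, 4) lands elsewhere
t0: (1, -1) facing right
[1] after spin(right): (1, -1) facing down
[2] after arc(right, 4): (-3, -5) facing left
no rival 2-sequence matches.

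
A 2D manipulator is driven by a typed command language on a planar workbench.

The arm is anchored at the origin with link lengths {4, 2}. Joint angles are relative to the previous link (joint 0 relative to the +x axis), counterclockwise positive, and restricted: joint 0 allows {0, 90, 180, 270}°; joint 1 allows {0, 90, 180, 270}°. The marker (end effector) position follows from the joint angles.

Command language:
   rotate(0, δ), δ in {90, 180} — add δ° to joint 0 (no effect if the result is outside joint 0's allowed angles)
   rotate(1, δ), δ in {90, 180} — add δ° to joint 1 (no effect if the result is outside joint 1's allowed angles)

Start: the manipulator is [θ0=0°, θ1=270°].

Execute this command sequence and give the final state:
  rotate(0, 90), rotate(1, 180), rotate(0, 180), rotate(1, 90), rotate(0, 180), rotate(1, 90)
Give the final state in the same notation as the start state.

begin: [θ0=0°, θ1=270°]
step 1 (rotate(0, 90)): [θ0=90°, θ1=270°]
step 2 (rotate(1, 180)): [θ0=90°, θ1=90°]
step 3 (rotate(0, 180)): [θ0=270°, θ1=90°]
step 4 (rotate(1, 90)): [θ0=270°, θ1=180°]
step 5 (rotate(0, 180)): [θ0=90°, θ1=180°]
step 6 (rotate(1, 90)): [θ0=90°, θ1=270°]

[θ0=90°, θ1=270°]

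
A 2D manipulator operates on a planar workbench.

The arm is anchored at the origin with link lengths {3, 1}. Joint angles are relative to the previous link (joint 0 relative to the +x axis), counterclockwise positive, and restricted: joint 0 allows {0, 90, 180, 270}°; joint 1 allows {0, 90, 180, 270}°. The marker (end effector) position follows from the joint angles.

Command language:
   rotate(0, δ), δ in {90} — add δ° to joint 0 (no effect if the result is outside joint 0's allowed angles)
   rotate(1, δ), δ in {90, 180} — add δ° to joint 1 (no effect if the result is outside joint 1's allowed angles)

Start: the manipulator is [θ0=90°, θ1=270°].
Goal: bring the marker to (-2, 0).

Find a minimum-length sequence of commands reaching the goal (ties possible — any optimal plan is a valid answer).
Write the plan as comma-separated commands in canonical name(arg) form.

rotate(1, 180), rotate(0, 90), rotate(1, 90)

initial: [θ0=90°, θ1=270°]
step 1 (rotate(1, 180)): [θ0=90°, θ1=90°]
step 2 (rotate(0, 90)): [θ0=180°, θ1=90°]
step 3 (rotate(1, 90)): [θ0=180°, θ1=180°]
minimal: 3 command(s), checked below 3.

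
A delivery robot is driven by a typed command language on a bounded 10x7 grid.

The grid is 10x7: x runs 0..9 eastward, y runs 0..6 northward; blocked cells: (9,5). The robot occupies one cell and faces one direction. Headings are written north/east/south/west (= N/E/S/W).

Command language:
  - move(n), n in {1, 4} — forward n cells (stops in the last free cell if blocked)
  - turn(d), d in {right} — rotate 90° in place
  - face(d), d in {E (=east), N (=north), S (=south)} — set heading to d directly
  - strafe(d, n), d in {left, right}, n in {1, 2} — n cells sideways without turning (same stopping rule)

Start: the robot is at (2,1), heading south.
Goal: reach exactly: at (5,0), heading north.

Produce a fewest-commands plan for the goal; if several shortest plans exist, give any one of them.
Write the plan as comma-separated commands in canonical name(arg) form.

strafe(left, 2), move(1), strafe(left, 1), face(N)

begin: at (2,1), heading south
t=1 strafe(left, 2) ⇒ at (4,1), heading south
t=2 move(1) ⇒ at (4,0), heading south
t=3 strafe(left, 1) ⇒ at (5,0), heading south
t=4 face(N) ⇒ at (5,0), heading north
shorter routes all fall short; 4 is best.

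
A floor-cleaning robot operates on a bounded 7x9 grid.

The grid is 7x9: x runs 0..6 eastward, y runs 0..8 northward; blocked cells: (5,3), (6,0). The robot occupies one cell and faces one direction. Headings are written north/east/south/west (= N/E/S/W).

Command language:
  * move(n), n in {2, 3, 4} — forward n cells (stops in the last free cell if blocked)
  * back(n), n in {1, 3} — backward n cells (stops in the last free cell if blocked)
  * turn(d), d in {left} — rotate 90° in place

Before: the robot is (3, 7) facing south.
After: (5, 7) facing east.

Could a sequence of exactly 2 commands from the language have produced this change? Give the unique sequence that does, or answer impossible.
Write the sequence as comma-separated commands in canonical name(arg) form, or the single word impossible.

key: order matters: swapping turn(left) and move(2) lands elsewhere
t0: (3, 7) facing south
t=1 turn(left) ⇒ (3, 7) facing east
t=2 move(2) ⇒ (5, 7) facing east
uniquely the one of 36 2-step routes that fits.

turn(left), move(2)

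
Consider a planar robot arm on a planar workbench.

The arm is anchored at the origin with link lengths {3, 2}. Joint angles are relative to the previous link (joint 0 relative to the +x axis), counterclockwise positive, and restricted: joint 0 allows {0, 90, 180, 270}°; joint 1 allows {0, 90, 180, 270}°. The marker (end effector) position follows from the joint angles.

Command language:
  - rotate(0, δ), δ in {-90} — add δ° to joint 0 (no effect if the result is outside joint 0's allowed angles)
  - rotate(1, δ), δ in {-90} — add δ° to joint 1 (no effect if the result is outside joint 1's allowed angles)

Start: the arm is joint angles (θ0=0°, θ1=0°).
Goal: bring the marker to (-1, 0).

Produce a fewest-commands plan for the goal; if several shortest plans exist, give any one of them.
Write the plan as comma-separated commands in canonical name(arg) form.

start: joint angles (θ0=0°, θ1=0°)
[1] after rotate(0, -90): joint angles (θ0=270°, θ1=0°)
[2] after rotate(0, -90): joint angles (θ0=180°, θ1=0°)
[3] after rotate(1, -90): joint angles (θ0=180°, θ1=270°)
[4] after rotate(1, -90): joint angles (θ0=180°, θ1=180°)
minimal: 4 command(s), checked below 4.

rotate(0, -90), rotate(0, -90), rotate(1, -90), rotate(1, -90)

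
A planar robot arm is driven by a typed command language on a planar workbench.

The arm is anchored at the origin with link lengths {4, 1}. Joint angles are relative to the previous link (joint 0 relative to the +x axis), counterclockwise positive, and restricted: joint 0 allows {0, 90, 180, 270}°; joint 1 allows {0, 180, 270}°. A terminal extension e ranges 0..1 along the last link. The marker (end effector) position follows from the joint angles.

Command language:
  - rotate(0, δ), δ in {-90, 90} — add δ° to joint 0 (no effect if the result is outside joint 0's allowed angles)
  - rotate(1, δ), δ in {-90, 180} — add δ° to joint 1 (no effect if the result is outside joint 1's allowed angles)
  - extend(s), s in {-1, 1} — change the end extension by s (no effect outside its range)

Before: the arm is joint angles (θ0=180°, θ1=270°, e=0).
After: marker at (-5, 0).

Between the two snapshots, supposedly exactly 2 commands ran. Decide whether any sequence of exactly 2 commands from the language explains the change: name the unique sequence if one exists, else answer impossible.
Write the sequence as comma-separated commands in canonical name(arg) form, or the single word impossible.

rotate(1, -90), rotate(1, 180)

key: running rotate(1, 180) before rotate(1, -90) would end elsewhere — order is forced
start: joint angles (θ0=180°, θ1=270°, e=0)
[1] after rotate(1, -90): joint angles (θ0=180°, θ1=180°, e=0)
[2] after rotate(1, 180): joint angles (θ0=180°, θ1=0°, e=0)
no rival 2-sequence matches.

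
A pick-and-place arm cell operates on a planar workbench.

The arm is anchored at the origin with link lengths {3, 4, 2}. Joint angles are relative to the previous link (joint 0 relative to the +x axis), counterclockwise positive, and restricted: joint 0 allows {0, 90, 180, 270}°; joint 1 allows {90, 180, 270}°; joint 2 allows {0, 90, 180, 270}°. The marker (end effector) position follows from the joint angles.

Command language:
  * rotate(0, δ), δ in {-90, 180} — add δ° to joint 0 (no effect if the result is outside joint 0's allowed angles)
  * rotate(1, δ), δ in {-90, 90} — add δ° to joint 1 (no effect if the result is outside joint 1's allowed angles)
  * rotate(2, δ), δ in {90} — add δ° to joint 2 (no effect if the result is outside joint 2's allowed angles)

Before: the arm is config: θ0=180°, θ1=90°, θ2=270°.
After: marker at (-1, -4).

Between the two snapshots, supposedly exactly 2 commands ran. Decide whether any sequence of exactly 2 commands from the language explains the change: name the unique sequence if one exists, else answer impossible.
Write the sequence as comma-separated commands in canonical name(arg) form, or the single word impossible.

initial: config: θ0=180°, θ1=90°, θ2=270°
1. rotate(2, 90) → config: θ0=180°, θ1=90°, θ2=0°
2. rotate(2, 90) → config: θ0=180°, θ1=90°, θ2=90°
uniquely the one of 25 2-step routes that fits.

rotate(2, 90), rotate(2, 90)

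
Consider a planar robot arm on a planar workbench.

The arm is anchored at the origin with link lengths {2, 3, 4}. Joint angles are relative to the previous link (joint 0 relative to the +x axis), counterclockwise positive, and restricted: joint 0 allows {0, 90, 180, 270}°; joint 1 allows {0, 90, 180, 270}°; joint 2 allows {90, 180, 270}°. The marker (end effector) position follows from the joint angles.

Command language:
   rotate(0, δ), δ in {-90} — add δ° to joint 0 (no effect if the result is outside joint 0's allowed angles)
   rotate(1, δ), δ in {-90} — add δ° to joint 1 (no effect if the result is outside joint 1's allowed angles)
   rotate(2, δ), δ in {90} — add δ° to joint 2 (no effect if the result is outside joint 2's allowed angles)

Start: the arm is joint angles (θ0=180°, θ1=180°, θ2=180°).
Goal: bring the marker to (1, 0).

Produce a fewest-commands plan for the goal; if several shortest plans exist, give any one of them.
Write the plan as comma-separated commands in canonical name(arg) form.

from: joint angles (θ0=180°, θ1=180°, θ2=180°)
[1] after rotate(0, -90): joint angles (θ0=90°, θ1=180°, θ2=180°)
[2] after rotate(0, -90): joint angles (θ0=0°, θ1=180°, θ2=180°)
[3] after rotate(1, -90): joint angles (θ0=0°, θ1=90°, θ2=180°)
[4] after rotate(1, -90): joint angles (θ0=0°, θ1=0°, θ2=180°)
minimal: 4 command(s), checked below 4.

rotate(0, -90), rotate(0, -90), rotate(1, -90), rotate(1, -90)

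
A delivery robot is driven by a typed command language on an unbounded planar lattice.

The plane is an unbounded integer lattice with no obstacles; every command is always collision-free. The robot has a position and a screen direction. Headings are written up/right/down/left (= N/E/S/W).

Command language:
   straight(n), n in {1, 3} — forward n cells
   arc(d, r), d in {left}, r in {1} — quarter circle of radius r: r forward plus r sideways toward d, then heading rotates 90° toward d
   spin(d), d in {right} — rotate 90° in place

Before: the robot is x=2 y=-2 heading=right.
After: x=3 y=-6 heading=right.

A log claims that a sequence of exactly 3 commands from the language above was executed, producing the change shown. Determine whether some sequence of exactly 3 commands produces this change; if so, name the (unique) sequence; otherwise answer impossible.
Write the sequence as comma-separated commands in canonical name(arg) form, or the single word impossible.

key: still facing E at the end — net rotation zero over 3 steps
begin: x=2 y=-2 heading=right
1. spin(right) → x=2 y=-2 heading=down
2. straight(3) → x=2 y=-5 heading=down
3. arc(left, 1) → x=3 y=-6 heading=right
uniquely the one of 64 3-step routes that fits.

spin(right), straight(3), arc(left, 1)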